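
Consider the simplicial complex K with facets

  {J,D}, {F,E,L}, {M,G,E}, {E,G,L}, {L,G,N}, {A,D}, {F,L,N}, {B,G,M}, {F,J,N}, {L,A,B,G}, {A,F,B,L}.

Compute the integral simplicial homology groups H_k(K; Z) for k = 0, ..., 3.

Take the total order A < B < D < E < F < G < J < L < M < N on the vertex set. Then K (dimension 3) consists of the simplices:

  0-simplices (10): A, B, D, E, F, G, J, L, M, N
  1-simplices (22): AB, AD, AF, AG, AL, BF, BG, BL, BM, DJ, EF, EG, EL, EM, FJ, FL, FN, GL, GM, GN, JN, LN
  2-simplices (14): ABF, ABG, ABL, AFL, AGL, BFL, BGL, BGM, EFL, EGL, EGM, FJN, FLN, GLN
  3-simplices (2): ABFL, ABGL

so the chain groups are C_0 ≅ Z^10, C_1 ≅ Z^22, C_2 ≅ Z^14, C_3 ≅ Z^2.

∂_1: C_1 → C_0 is given by ∂[p,q] = [q] − [p]. For instance
  ∂BG = G − B.
As a 10×22 matrix over Z this has rank 9, with invariant factors (1,1,1,1,1,1,1,1,1).

∂_2: C_2 → C_1 maps a triangle to the signed sum of its edges. For instance
  ∂FLN = LN − FN + FL,
  ∂BGL = GL − BL + BG.
This gives a 22×14 integer matrix of rank 12; reducing to Smith normal form yields diagonal entries (1,1,1,1,1,1,1,1,1,1,1,1).

Boundary ∂_3: C_3 → C_2 sends each 3-simplex σ to the alternating sum Σ_i (−1)^i (σ with its i-th vertex removed). For instance
  ∂ABGL = BGL − AGL + ABL − ABG,
  ∂ABFL = BFL − AFL + ABL − ABF.
This gives a 14×2 integer matrix of rank 2; reducing to Smith normal form yields diagonal entries (1,1).

Computing H_k = (kernel of ∂_k) / (image of ∂_{k+1}):

  H_0: rank C_0 − rank ∂_1 = 10 − 9 = 1, and the invariant factors of ∂_1 are all 1, so H_0 ≅ Z.
  H_1: rank ker ∂_1 − rank ∂_2 = (22 − 9) − 12 = 1, and the invariant factors of ∂_2 are all 1, so H_1 ≅ Z.
  H_2: rank ker ∂_2 − rank ∂_3 = (14 − 12) − 2 = 0, and the invariant factors of ∂_3 are all 1, so H_2 ≅ 0.
  H_3: rank ker ∂_3 − rank ∂_4 = (2 − 2) − 0 = 0, and there is no ∂_4, so H_3 ≅ 0.

As a check, the Euler characteristic is 10 − 22 + 14 − 2 = 0, which agrees with 1 − 1 + 0 − 0 = 0.

H_0 ≅ Z,  H_1 ≅ Z,  H_2 = 0,  H_3 = 0.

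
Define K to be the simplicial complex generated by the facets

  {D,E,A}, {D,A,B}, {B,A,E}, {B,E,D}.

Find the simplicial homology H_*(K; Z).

Take the total order A < B < D < E on the vertex set. Then K (dimension 2) consists of the simplices:

  0-simplices (4): A, B, D, E
  1-simplices (6): AB, AD, AE, BD, BE, DE
  2-simplices (4): ABD, ABE, ADE, BDE

so the chain groups are C_0 ≅ Z^4, C_1 ≅ Z^6, C_2 ≅ Z^4.

Boundary ∂_1: C_1 → C_0 is given by ∂[p,q] = [q] − [p].
The resulting 4×6 matrix has rank 3, and its Smith normal form has invariant factors (1,1,1).

∂_2: C_2 → C_1 maps a triangle to the signed sum of its edges. For instance
  ∂ADE = DE − AE + AD,
  ∂BDE = DE − BE + BD.
The 6×4 boundary matrix has rank 3 and Smith normal form diag(1,1,1).

Now H_k = ker ∂_k / im ∂_{k+1}, so:

  H_0: rank C_0 − rank ∂_1 = 4 − 3 = 1, and the invariant factors of ∂_1 are all 1, so H_0 ≅ Z.
  H_1: rank ker ∂_1 − rank ∂_2 = (6 − 3) − 3 = 0, and the invariant factors of ∂_2 are all 1, so H_1 ≅ 0.
  H_2: rank ker ∂_2 − rank ∂_3 = (4 − 3) − 0 = 1, and there is no ∂_3, so H_2 ≅ Z.

As a check, the Euler characteristic is 4 − 6 + 4 = 2, which agrees with 1 − 0 + 1 = 2.
(K is a triangulation of the 2-sphere S^2.)

H_0 = Z,  H_1 = 0,  H_2 = Z.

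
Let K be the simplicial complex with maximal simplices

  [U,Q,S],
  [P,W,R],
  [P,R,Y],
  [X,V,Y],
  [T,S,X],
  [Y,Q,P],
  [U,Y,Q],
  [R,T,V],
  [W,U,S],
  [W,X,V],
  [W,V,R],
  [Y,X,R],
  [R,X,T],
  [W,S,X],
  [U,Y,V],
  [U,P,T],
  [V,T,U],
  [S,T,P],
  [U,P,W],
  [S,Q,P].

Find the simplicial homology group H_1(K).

Take the total order P < Q < R < S < T < U < V < W < X < Y on the vertex set. Then K (dimension 2) consists of the simplices:

  0-simplices (10): P, Q, R, S, T, U, V, W, X, Y
  1-simplices (30): PQ, PR, PS, PT, PU, PW, PY, QS, QU, QY, RT, RV, RW, RX, RY, ST, SU, SW, SX, TU, TV, TX, UV, UW, UY, VW, VX, VY, WX, XY
  2-simplices (20): PQS, PQY, PRW, PRY, PST, PTU, PUW, QSU, QUY, RTV, RTX, RVW, RXY, STX, SUW, SWX, TUV, UVY, VWX, VXY

so the chain groups are C_0 ≅ Z^10, C_1 ≅ Z^30, C_2 ≅ Z^20.

∂_1: C_1 → C_0 is given by ∂[p,q] = [q] − [p]. For instance
  ∂RX = X − R.
The resulting 10×30 matrix has rank 9, and its Smith normal form has invariant factors (1,1,1,1,1,1,1,1,1).

∂_2: C_2 → C_1 maps a triangle to the signed sum of its edges. For instance
  ∂RTX = TX − RX + RT,
  ∂PQS = QS − PS + PQ.
The resulting 30×20 matrix has rank 20, and its Smith normal form has invariant factors (1,1,1,1,1,1,1,1,1,1,1,1,1,1,1,1,1,1,1,2).

Computing H_k = (kernel of ∂_k) / (image of ∂_{k+1}):

  H_1: rank ker ∂_1 − rank ∂_2 = (30 − 9) − 20 = 1, and ∂_2 has invariant factor 2 > 1, so H_1 = Z × Z/2.

H_1 = Z × Z/2.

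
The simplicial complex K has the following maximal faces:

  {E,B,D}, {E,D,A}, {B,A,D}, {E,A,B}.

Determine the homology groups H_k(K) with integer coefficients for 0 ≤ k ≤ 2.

Fix the vertex order A < B < D < E and write every simplex with vertices in increasing order. Then dim K = 2 and the simplices of K are:

  0-simplices (4): A, B, D, E
  1-simplices (6): AB, AD, AE, BD, BE, DE
  2-simplices (4): ABD, ABE, ADE, BDE

Hence C_0 ≅ Z^4, C_1 ≅ Z^6, C_2 ≅ Z^4.

The boundary map ∂_1: C_1 → C_0 sends each edge [p,q] (with p < q) to q − p.
As a 4×6 matrix over Z this has rank 3, with invariant factors (1,1,1).

Boundary ∂_2: C_2 → C_1 acts by ∂[p,q,r] = [q,r] − [p,r] + [p,q]. For instance
  ∂ABE = BE − AE + AB,
  ∂BDE = DE − BE + BD.
The resulting 6×4 matrix has rank 3, and its Smith normal form has invariant factors (1,1,1).

From H_k ≅ ker(∂_k) / im(∂_{k+1}) we obtain:

  H_0: rank C_0 − rank ∂_1 = 4 − 3 = 1, and the invariant factors of ∂_1 are all 1, so H_0 = Z.
  H_1: rank ker ∂_1 − rank ∂_2 = (6 − 3) − 3 = 0, and the invariant factors of ∂_2 are all 1, so H_1 = 0.
  H_2: rank ker ∂_2 − rank ∂_3 = (4 − 3) − 0 = 1, and there is no ∂_3, so H_2 = Z.

H_0 ≅ Z,  H_1 = 0,  H_2 ≅ Z.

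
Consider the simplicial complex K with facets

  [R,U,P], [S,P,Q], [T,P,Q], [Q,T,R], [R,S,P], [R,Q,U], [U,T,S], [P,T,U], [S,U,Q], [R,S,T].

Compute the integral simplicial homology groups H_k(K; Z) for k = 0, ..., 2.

Fix the vertex order P < Q < R < S < T < U and write every simplex with vertices in increasing order. Then dim K = 2 and the simplices of K are:

  0-simplices (6): P, Q, R, S, T, U
  1-simplices (15): PQ, PR, PS, PT, PU, QR, QS, QT, QU, RS, RT, RU, ST, SU, TU
  2-simplices (10): PQS, PQT, PRS, PRU, PTU, QRT, QRU, QSU, RST, STU

so the chain groups are C_0 ≅ Z^6, C_1 ≅ Z^15, C_2 ≅ Z^10.

The boundary map ∂_1: C_1 → C_0 maps an edge to its endpoints' difference, ∂[p,q] = q − p.
The resulting 6×15 matrix has rank 5, and its Smith normal form has invariant factors (1,1,1,1,1).

∂_2: C_2 → C_1 maps a triangle to the signed sum of its edges. For instance
  ∂QSU = SU − QU + QS,
  ∂RST = ST − RT + RS.
The 15×10 boundary matrix has rank 10 and Smith normal form diag(1,1,1,1,1,1,1,1,1,2).

From H_k ≅ ker(∂_k) / im(∂_{k+1}) we obtain:

  H_0: rank C_0 − rank ∂_1 = 6 − 5 = 1, and the invariant factors of ∂_1 are all 1, so H_0 ≅ Z.
  H_1: rank ker ∂_1 − rank ∂_2 = (15 − 5) − 10 = 0, and ∂_2 has invariant factor 2 > 1, so H_1 ≅ Z/2Z.
  H_2: rank ker ∂_2 − rank ∂_3 = (10 − 10) − 0 = 0, and there is no ∂_3, so H_2 ≅ 0.

H_0 ≅ Z,  H_1 ≅ Z/2Z,  H_2 = 0.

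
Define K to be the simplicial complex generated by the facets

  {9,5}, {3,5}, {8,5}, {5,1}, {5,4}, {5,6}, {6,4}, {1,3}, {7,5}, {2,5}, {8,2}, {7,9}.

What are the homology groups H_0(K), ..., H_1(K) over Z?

H_0 = Z,  H_1 = Z^4.

Order the vertices as 1 < 2 < 3 < 4 < 5 < 6 < 7 < 8 < 9. Listing each simplex with vertices in this order, K has dimension 1 with simplices:

  0-simplices (9): [1], [2], [3], [4], [5], [6], [7], [8], [9]
  1-simplices (12): [1,3], [1,5], [2,5], [2,8], [3,5], [4,5], [4,6], [5,6], [5,7], [5,8], [5,9], [7,9]

giving chain groups C_0 ≅ Z^9, C_1 ≅ Z^12.

The boundary map ∂_1: C_1 → C_0 is given by ∂[p,q] = [q] − [p]. For instance
  ∂[5,8] = [8] − [5].
The 9×12 boundary matrix has rank 8 and Smith normal form diag(1,1,1,1,1,1,1,1).

Reading off H_k = ker ∂_k / im ∂_{k+1}:

  H_0: rank C_0 − rank ∂_1 = 9 − 8 = 1, and the invariant factors of ∂_1 are all 1, so H_0 = Z.
  H_1: rank ker ∂_1 − rank ∂_2 = (12 − 8) − 0 = 4, and there is no ∂_2, so H_1 = Z^4.

(K is a triangulation of a wedge of 4 circles.)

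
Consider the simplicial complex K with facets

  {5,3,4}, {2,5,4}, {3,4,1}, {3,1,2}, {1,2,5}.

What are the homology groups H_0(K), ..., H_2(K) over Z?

K has 5 vertices, 10 edges, 5 triangles.
rank ∂_0 = 0, rank ∂_1 = 4 ⇒ b_0 = 5 − 0 − 4 = 1; all invariant factors of ∂_1 are 1 so no torsion. So H_0 ≅ Z.
rank ∂_1 = 4, rank ∂_2 = 5 ⇒ b_1 = 10 − 4 − 5 = 1; all invariant factors of ∂_2 are 1 so no torsion. So H_1 ≅ Z.
rank ∂_2 = 5, rank ∂_3 = 0 ⇒ b_2 = 5 − 5 − 0 = 0. So H_2 ≅ 0.

H_0 ≅ Z,  H_1 ≅ Z,  H_2 = 0.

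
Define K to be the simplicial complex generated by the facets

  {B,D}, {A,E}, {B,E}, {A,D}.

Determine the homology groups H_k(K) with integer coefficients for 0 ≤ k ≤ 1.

H_0 ≅ Z,  H_1 ≅ Z.

Fix the vertex order A < B < D < E and write every simplex with vertices in increasing order. Then dim K = 1 and the simplices of K are:

  0-simplices (4): A, B, D, E
  1-simplices (4): AD, AE, BD, BE

so the chain groups are C_0 ≅ Z^4, C_1 ≅ Z^4.

The boundary map ∂_1: C_1 → C_0 sends each edge [p,q] (with p < q) to q − p.
This gives a 4×4 integer matrix of rank 3; reducing to Smith normal form yields diagonal entries (1,1,1).

Now H_k = ker ∂_k / im ∂_{k+1}, so:

  H_0: rank C_0 − rank ∂_1 = 4 − 3 = 1, and the invariant factors of ∂_1 are all 1, so H_0 = Z.
  H_1: rank ker ∂_1 − rank ∂_2 = (4 − 3) − 0 = 1, and there is no ∂_2, so H_1 = Z.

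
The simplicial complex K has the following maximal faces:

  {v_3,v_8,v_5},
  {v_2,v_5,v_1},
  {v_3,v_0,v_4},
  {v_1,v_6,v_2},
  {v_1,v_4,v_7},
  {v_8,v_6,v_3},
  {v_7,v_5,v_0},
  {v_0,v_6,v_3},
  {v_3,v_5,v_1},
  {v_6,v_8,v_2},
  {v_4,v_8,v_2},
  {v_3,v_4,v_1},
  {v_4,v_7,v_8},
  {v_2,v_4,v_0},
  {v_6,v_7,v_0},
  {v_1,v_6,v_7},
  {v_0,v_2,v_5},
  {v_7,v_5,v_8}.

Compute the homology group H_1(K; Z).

H_1 = Z^2.

Take the total order v_0 < v_1 < v_2 < v_3 < v_4 < v_5 < v_6 < v_7 < v_8 on the vertex set. Then K (dimension 2) consists of the simplices:

  0-simplices (9): [v_0], [v_1], [v_2], [v_3], [v_4], [v_5], [v_6], [v_7], [v_8]
  1-simplices (27): (27 of them)
  2-simplices (18): (18 of them)

giving chain groups C_0 ≅ Z^9, C_1 ≅ Z^27, C_2 ≅ Z^18.

∂_1: C_1 → C_0 maps an edge to its endpoints' difference, ∂[p,q] = q − p. For instance
  ∂[v_0,v_2] = [v_2] − [v_0].
The 9×27 boundary matrix has rank 8 and Smith normal form diag(1,1,1,1,1,1,1,1).

∂_2: C_2 → C_1 acts by ∂[p,q,r] = [q,r] − [p,r] + [p,q]. For instance
  ∂[v_1,v_4,v_7] = [v_4,v_7] − [v_1,v_7] + [v_1,v_4],
  ∂[v_1,v_3,v_5] = [v_3,v_5] − [v_1,v_5] + [v_1,v_3].
This gives a 27×18 integer matrix of rank 17; reducing to Smith normal form yields diagonal entries (1,1,1,1,1,1,1,1,1,1,1,1,1,1,1,1,1).

From H_k ≅ ker(∂_k) / im(∂_{k+1}) we obtain:

  H_1: rank ker ∂_1 − rank ∂_2 = (27 − 8) − 17 = 2, and the invariant factors of ∂_2 are all 1, so H_1 = Z^2.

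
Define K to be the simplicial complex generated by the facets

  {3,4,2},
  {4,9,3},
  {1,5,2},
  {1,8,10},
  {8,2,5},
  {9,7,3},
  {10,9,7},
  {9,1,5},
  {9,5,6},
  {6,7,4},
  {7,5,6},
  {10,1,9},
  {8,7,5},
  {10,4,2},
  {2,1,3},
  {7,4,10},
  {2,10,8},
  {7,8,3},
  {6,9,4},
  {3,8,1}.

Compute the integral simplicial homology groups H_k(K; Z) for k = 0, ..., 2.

Fix the vertex order 1 < 2 < 3 < 4 < 5 < 6 < 7 < 8 < 9 < 10 and write every simplex with vertices in increasing order. Then dim K = 2 and the simplices of K are:

  0-simplices (10): [1], [2], [3], [4], [5], [6], [7], [8], [9], [10]
  1-simplices (30): (30 of them)
  2-simplices (20): (20 of them)

so the chain groups are C_0 ≅ Z^10, C_1 ≅ Z^30, C_2 ≅ Z^20.

Boundary ∂_1: C_1 → C_0 is given by ∂[p,q] = [q] − [p].
The 10×30 boundary matrix has rank 9 and Smith normal form diag(1,1,1,1,1,1,1,1,1).

Boundary ∂_2: C_2 → C_1 acts by ∂[p,q,r] = [q,r] − [p,r] + [p,q]. For instance
  ∂[2,3,4] = [3,4] − [2,4] + [2,3],
  ∂[5,6,9] = [6,9] − [5,9] + [5,6].
The resulting 30×20 matrix has rank 20, and its Smith normal form has invariant factors (1,1,1,1,1,1,1,1,1,1,1,1,1,1,1,1,1,1,1,2).

Computing H_k = (kernel of ∂_k) / (image of ∂_{k+1}):

  H_0: rank C_0 − rank ∂_1 = 10 − 9 = 1, and the invariant factors of ∂_1 are all 1, so H_0 = Z.
  H_1: rank ker ∂_1 − rank ∂_2 = (30 − 9) − 20 = 1, and ∂_2 has invariant factor 2 > 1, so H_1 = Z ⊕ Z_2.
  H_2: rank ker ∂_2 − rank ∂_3 = (20 − 20) − 0 = 0, and there is no ∂_3, so H_2 = 0.

H_0 = Z,  H_1 = Z ⊕ Z_2,  H_2 = 0.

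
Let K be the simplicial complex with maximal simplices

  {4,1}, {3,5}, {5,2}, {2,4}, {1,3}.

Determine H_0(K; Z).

Take the total order 1 < 2 < 3 < 4 < 5 on the vertex set. Then K (dimension 1) consists of the simplices:

  0-simplices (5): [1], [2], [3], [4], [5]
  1-simplices (5): [1,3], [1,4], [2,4], [2,5], [3,5]

Hence C_0 ≅ Z^5, C_1 ≅ Z^5.

The boundary map ∂_1: C_1 → C_0 sends each edge [p,q] (with p < q) to q − p.
The 5×5 boundary matrix has rank 4 and Smith normal form diag(1,1,1,1).

From H_k ≅ ker(∂_k) / im(∂_{k+1}) we obtain:

  H_0: rank C_0 − rank ∂_1 = 5 − 4 = 1, and the invariant factors of ∂_1 are all 1, so H_0 ≅ Z.

H_0 = Z.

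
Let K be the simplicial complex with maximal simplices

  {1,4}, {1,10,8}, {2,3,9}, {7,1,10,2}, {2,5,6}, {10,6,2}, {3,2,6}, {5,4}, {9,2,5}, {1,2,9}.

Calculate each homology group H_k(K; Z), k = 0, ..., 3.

We work with the vertex ordering 1 < 2 < 3 < 4 < 5 < 6 < 7 < 8 < 9 < 10. The simplices of K, each written with vertices in increasing order, are:

  0-simplices (10): [1], [2], [3], [4], [5], [6], [7], [8], [9], [10]
  1-simplices (20): [1,2], [1,4], [1,7], [1,8], [1,9], [1,10], [2,3], [2,5], [2,6], [2,7], [2,9], [2,10], [3,6], [3,9], [4,5], [5,6], [5,9], [6,10], [7,10], [8,10]
  2-simplices (11): [1,2,7], [1,2,9], [1,2,10], [1,7,10], [1,8,10], [2,3,6], [2,3,9], [2,5,6], [2,5,9], [2,6,10], [2,7,10]
  3-simplices (1): [1,2,7,10]

so the chain groups are C_0 ≅ Z^10, C_1 ≅ Z^20, C_2 ≅ Z^11, C_3 ≅ Z^1.

The boundary map ∂_1: C_1 → C_0 maps an edge to its endpoints' difference, ∂[p,q] = q − p. For instance
  ∂[2,9] = [9] − [2].
The resulting 10×20 matrix has rank 9, and its Smith normal form has invariant factors (1,1,1,1,1,1,1,1,1).

The boundary map ∂_2: C_2 → C_1 sends each 2-simplex [p,q,r] to [q,r] − [p,r] + [p,q]. For instance
  ∂[2,5,6] = [5,6] − [2,6] + [2,5],
  ∂[1,2,10] = [2,10] − [1,10] + [1,2].
The 20×11 boundary matrix has rank 10 and Smith normal form diag(1,1,1,1,1,1,1,1,1,1).

Boundary ∂_3: C_3 → C_2 sends each 3-simplex σ to the alternating sum Σ_i (−1)^i (σ with its i-th vertex removed). For instance
  ∂[1,2,7,10] = [2,7,10] − [1,7,10] + [1,2,10] − [1,2,7].
The resulting 11×1 matrix has rank 1, and its Smith normal form has invariant factors (1).

Now H_k = ker ∂_k / im ∂_{k+1}, so:

  H_0: rank C_0 − rank ∂_1 = 10 − 9 = 1, and the invariant factors of ∂_1 are all 1, so H_0 = Z.
  H_1: rank ker ∂_1 − rank ∂_2 = (20 − 9) − 10 = 1, and the invariant factors of ∂_2 are all 1, so H_1 = Z.
  H_2: rank ker ∂_2 − rank ∂_3 = (11 − 10) − 1 = 0, and the invariant factors of ∂_3 are all 1, so H_2 = 0.
  H_3: rank ker ∂_3 − rank ∂_4 = (1 − 1) − 0 = 0, and there is no ∂_4, so H_3 = 0.

H_0 ≅ Z,  H_1 ≅ Z,  H_2 = 0,  H_3 = 0.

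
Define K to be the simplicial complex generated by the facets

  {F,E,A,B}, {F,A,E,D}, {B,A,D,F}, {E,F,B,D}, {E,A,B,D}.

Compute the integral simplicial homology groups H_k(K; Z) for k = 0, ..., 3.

H_0 = Z,  H_1 = 0,  H_2 = 0,  H_3 = Z.

We work with the vertex ordering A < B < D < E < F. The simplices of K, each written with vertices in increasing order, are:

  0-simplices (5): A, B, D, E, F
  1-simplices (10): AB, AD, AE, AF, BD, BE, BF, DE, DF, EF
  2-simplices (10): ABD, ABE, ABF, ADE, ADF, AEF, BDE, BDF, BEF, DEF
  3-simplices (5): ABDE, ABDF, ABEF, ADEF, BDEF

giving chain groups C_0 ≅ Z^5, C_1 ≅ Z^10, C_2 ≅ Z^10, C_3 ≅ Z^5.

Boundary ∂_1: C_1 → C_0 sends each edge [p,q] (with p < q) to q − p. For instance
  ∂BD = D − B.
The 5×10 boundary matrix has rank 4 and Smith normal form diag(1,1,1,1).

Boundary ∂_2: C_2 → C_1 maps a triangle to the signed sum of its edges. For instance
  ∂ABE = BE − AE + AB,
  ∂BDE = DE − BE + BD.
The 10×10 boundary matrix has rank 6 and Smith normal form diag(1,1,1,1,1,1).

Boundary ∂_3: C_3 → C_2 sends each 3-simplex σ to the alternating sum Σ_i (−1)^i (σ with its i-th vertex removed). For instance
  ∂ADEF = DEF − AEF + ADF − ADE,
  ∂ABDE = BDE − ADE + ABE − ABD.
This gives a 10×5 integer matrix of rank 4; reducing to Smith normal form yields diagonal entries (1,1,1,1).

From H_k ≅ ker(∂_k) / im(∂_{k+1}) we obtain:

  H_0: rank C_0 − rank ∂_1 = 5 − 4 = 1, and the invariant factors of ∂_1 are all 1, so H_0 ≅ Z.
  H_1: rank ker ∂_1 − rank ∂_2 = (10 − 4) − 6 = 0, and the invariant factors of ∂_2 are all 1, so H_1 ≅ 0.
  H_2: rank ker ∂_2 − rank ∂_3 = (10 − 6) − 4 = 0, and the invariant factors of ∂_3 are all 1, so H_2 ≅ 0.
  H_3: rank ker ∂_3 − rank ∂_4 = (5 − 4) − 0 = 1, and there is no ∂_4, so H_3 ≅ Z.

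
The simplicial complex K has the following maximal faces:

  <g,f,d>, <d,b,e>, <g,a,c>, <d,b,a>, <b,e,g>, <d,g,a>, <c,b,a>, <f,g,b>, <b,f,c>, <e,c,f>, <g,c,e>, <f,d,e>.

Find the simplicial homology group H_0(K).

Take the total order a < b < c < d < e < f < g on the vertex set. Then K (dimension 2) consists of the simplices:

  0-simplices (7): a, b, c, d, e, f, g
  1-simplices (18): ab, ac, ad, ag, bc, bd, be, bf, bg, ce, cf, cg, de, df, dg, ef, eg, fg
  2-simplices (12): abc, abd, acg, adg, bcf, bde, beg, bfg, cef, ceg, def, dfg

giving chain groups C_0 ≅ Z^7, C_1 ≅ Z^18, C_2 ≅ Z^12.

The boundary map ∂_1: C_1 → C_0 maps an edge to its endpoints' difference, ∂[p,q] = q − p.
The 7×18 boundary matrix has rank 6 and Smith normal form diag(1,1,1,1,1,1).

∂_2: C_2 → C_1 sends each 2-simplex [p,q,r] to [q,r] − [p,r] + [p,q]. For instance
  ∂acg = cg − ag + ac,
  ∂def = ef − df + de.
The resulting 18×12 matrix has rank 12, and its Smith normal form has invariant factors (1,1,1,1,1,1,1,1,1,1,1,2).

Reading off H_k = ker ∂_k / im ∂_{k+1}:

  H_0: rank C_0 − rank ∂_1 = 7 − 6 = 1, and the invariant factors of ∂_1 are all 1, so H_0 = Z.

H_0 ≅ Z.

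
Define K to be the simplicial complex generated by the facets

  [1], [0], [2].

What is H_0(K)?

H_0 = Z^3.

Order the vertices as 0 < 1 < 2. Listing each simplex with vertices in this order, K has dimension 0 with simplices:

  0-simplices (3): [0], [1], [2]

giving chain groups C_0 ≅ Z^3.

From H_k ≅ ker(∂_k) / im(∂_{k+1}) we obtain:

  H_0: rank C_0 − rank ∂_1 = 3 − 0 = 3, and there is no ∂_1, so H_0 = Z^3.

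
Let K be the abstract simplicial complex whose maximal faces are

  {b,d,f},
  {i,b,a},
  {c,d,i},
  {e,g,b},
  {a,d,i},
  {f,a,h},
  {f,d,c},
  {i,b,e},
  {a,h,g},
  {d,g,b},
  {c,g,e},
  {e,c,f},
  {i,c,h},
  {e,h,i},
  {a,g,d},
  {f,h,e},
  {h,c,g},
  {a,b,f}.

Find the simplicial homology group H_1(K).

Order the vertices as a < b < c < d < e < f < g < h < i. Listing each simplex with vertices in this order, K has dimension 2 with simplices:

  0-simplices (9): a, b, c, d, e, f, g, h, i
  1-simplices (27): ab, ad, af, ag, ah, ai, bd, be, bf, bg, bi, cd, ce, cf, cg, ch, ci, df, dg, di, ef, eg, eh, ei, fh, gh, hi
  2-simplices (18): abf, abi, adg, adi, afh, agh, bdf, bdg, beg, bei, cdf, cdi, cef, ceg, cgh, chi, efh, ehi

giving chain groups C_0 ≅ Z^9, C_1 ≅ Z^27, C_2 ≅ Z^18.

Boundary ∂_1: C_1 → C_0 sends each edge [p,q] (with p < q) to q − p.
The resulting 9×27 matrix has rank 8, and its Smith normal form has invariant factors (1,1,1,1,1,1,1,1).

The boundary map ∂_2: C_2 → C_1 maps a triangle to the signed sum of its edges. For instance
  ∂ehi = hi − ei + eh,
  ∂afh = fh − ah + af.
The resulting 27×18 matrix has rank 18, and its Smith normal form has invariant factors (1,1,1,1,1,1,1,1,1,1,1,1,1,1,1,1,1,2).

Now H_k = ker ∂_k / im ∂_{k+1}, so:

  H_1: rank ker ∂_1 − rank ∂_2 = (27 − 8) − 18 = 1, and ∂_2 has invariant factor 2 > 1, so H_1 ≅ Z ⊕ Z_2.

(K is a triangulation of the Klein bottle.)

H_1 = Z ⊕ Z_2.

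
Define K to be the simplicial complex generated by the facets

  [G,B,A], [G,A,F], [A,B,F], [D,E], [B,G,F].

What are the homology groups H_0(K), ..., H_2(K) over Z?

H_0 = Z^2,  H_1 = 0,  H_2 = Z.

We work with the vertex ordering A < B < D < E < F < G. The simplices of K, each written with vertices in increasing order, are:

  0-simplices (6): A, B, D, E, F, G
  1-simplices (7): AB, AF, AG, BF, BG, DE, FG
  2-simplices (4): ABF, ABG, AFG, BFG

Hence C_0 ≅ Z^6, C_1 ≅ Z^7, C_2 ≅ Z^4.

Boundary ∂_1: C_1 → C_0 maps an edge to its endpoints' difference, ∂[p,q] = q − p. For instance
  ∂AG = G − A.
As a 6×7 matrix over Z this has rank 4, with invariant factors (1,1,1,1).

The boundary map ∂_2: C_2 → C_1 acts by ∂[p,q,r] = [q,r] − [p,r] + [p,q]. For instance
  ∂ABG = BG − AG + AB,
  ∂AFG = FG − AG + AF.
The 7×4 boundary matrix has rank 3 and Smith normal form diag(1,1,1).

From H_k ≅ ker(∂_k) / im(∂_{k+1}) we obtain:

  H_0: rank C_0 − rank ∂_1 = 6 − 4 = 2, and the invariant factors of ∂_1 are all 1, so H_0 = Z^2.
  H_1: rank ker ∂_1 − rank ∂_2 = (7 − 4) − 3 = 0, and the invariant factors of ∂_2 are all 1, so H_1 = 0.
  H_2: rank ker ∂_2 − rank ∂_3 = (4 − 3) − 0 = 1, and there is no ∂_3, so H_2 = Z.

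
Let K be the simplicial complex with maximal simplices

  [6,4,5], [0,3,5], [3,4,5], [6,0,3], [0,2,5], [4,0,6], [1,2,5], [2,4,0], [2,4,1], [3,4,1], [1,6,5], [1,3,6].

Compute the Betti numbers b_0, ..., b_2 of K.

We work with the vertex ordering 0 < 1 < 2 < 3 < 4 < 5 < 6. The simplices of K, each written with vertices in increasing order, are:

  0-simplices (7): [0], [1], [2], [3], [4], [5], [6]
  1-simplices (18): [0,2], [0,3], [0,4], [0,5], [0,6], [1,2], [1,3], [1,4], [1,5], [1,6], [2,4], [2,5], [3,4], [3,5], [3,6], [4,5], [4,6], [5,6]
  2-simplices (12): [0,2,4], [0,2,5], [0,3,5], [0,3,6], [0,4,6], [1,2,4], [1,2,5], [1,3,4], [1,3,6], [1,5,6], [3,4,5], [4,5,6]

so the chain groups are C_0 ≅ Z^7, C_1 ≅ Z^18, C_2 ≅ Z^12.

Boundary ∂_1: C_1 → C_0 is given by ∂[p,q] = [q] − [p]. For instance
  ∂[0,6] = [6] − [0].
This gives a 7×18 integer matrix of rank 6; reducing to Smith normal form yields diagonal entries (1,1,1,1,1,1).

∂_2: C_2 → C_1 maps a triangle to the signed sum of its edges. For instance
  ∂[0,3,5] = [3,5] − [0,5] + [0,3],
  ∂[0,4,6] = [4,6] − [0,6] + [0,4].
The resulting 18×12 matrix has rank 12, and its Smith normal form has invariant factors (1,1,1,1,1,1,1,1,1,1,1,2).

Now H_k = ker ∂_k / im ∂_{k+1}, so:

  H_0: rank C_0 − rank ∂_1 = 7 − 6 = 1, and the invariant factors of ∂_1 are all 1, so H_0 ≅ Z.
  H_1: rank ker ∂_1 − rank ∂_2 = (18 − 6) − 12 = 0, and ∂_2 has invariant factor 2 > 1, so H_1 ≅ Z/2.
  H_2: rank ker ∂_2 − rank ∂_3 = (12 − 12) − 0 = 0, and there is no ∂_3, so H_2 ≅ 0.

(K is a triangulation of the real projective plane RP^2.)

Hence the Betti numbers are b_0 = 1, b_1 = 0, b_2 = 0.

b_0 = 1, b_1 = 0, b_2 = 0.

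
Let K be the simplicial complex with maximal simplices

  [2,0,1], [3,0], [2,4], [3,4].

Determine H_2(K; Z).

Order the vertices as 0 < 1 < 2 < 3 < 4. Listing each simplex with vertices in this order, K has dimension 2 with simplices:

  0-simplices (5): [0], [1], [2], [3], [4]
  1-simplices (6): [0,1], [0,2], [0,3], [1,2], [2,4], [3,4]
  2-simplices (1): [0,1,2]

giving chain groups C_0 ≅ Z^5, C_1 ≅ Z^6, C_2 ≅ Z^1.

Boundary ∂_1: C_1 → C_0 sends each edge [p,q] (with p < q) to q − p.
The 5×6 boundary matrix has rank 4 and Smith normal form diag(1,1,1,1).

Boundary ∂_2: C_2 → C_1 maps a triangle to the signed sum of its edges. For instance
  ∂[0,1,2] = [1,2] − [0,2] + [0,1].
As a 6×1 matrix over Z this has rank 1, with invariant factors (1).

Now H_k = ker ∂_k / im ∂_{k+1}, so:

  H_2: rank ker ∂_2 − rank ∂_3 = (1 − 1) − 0 = 0, and there is no ∂_3, so H_2 ≅ 0.

H_2 ≅ 0.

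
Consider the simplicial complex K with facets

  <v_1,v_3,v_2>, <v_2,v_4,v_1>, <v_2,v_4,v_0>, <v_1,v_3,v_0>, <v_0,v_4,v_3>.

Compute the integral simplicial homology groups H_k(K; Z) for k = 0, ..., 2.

H_0 ≅ Z,  H_1 ≅ Z,  H_2 = 0.

Take the total order v_0 < v_1 < v_2 < v_3 < v_4 on the vertex set. Then K (dimension 2) consists of the simplices:

  0-simplices (5): [v_0], [v_1], [v_2], [v_3], [v_4]
  1-simplices (10): [v_0,v_1], [v_0,v_2], [v_0,v_3], [v_0,v_4], [v_1,v_2], [v_1,v_3], [v_1,v_4], [v_2,v_3], [v_2,v_4], [v_3,v_4]
  2-simplices (5): [v_0,v_1,v_3], [v_0,v_2,v_4], [v_0,v_3,v_4], [v_1,v_2,v_3], [v_1,v_2,v_4]

Hence C_0 ≅ Z^5, C_1 ≅ Z^10, C_2 ≅ Z^5.

The boundary map ∂_1: C_1 → C_0 maps an edge to its endpoints' difference, ∂[p,q] = q − p. For instance
  ∂[v_3,v_4] = [v_4] − [v_3].
As a 5×10 matrix over Z this has rank 4, with invariant factors (1,1,1,1).

The boundary map ∂_2: C_2 → C_1 maps a triangle to the signed sum of its edges. For instance
  ∂[v_0,v_3,v_4] = [v_3,v_4] − [v_0,v_4] + [v_0,v_3],
  ∂[v_0,v_2,v_4] = [v_2,v_4] − [v_0,v_4] + [v_0,v_2].
This gives a 10×5 integer matrix of rank 5; reducing to Smith normal form yields diagonal entries (1,1,1,1,1).

Computing H_k = (kernel of ∂_k) / (image of ∂_{k+1}):

  H_0: rank C_0 − rank ∂_1 = 5 − 4 = 1, and the invariant factors of ∂_1 are all 1, so H_0 ≅ Z.
  H_1: rank ker ∂_1 − rank ∂_2 = (10 − 4) − 5 = 1, and the invariant factors of ∂_2 are all 1, so H_1 ≅ Z.
  H_2: rank ker ∂_2 − rank ∂_3 = (5 − 5) − 0 = 0, and there is no ∂_3, so H_2 ≅ 0.

As a check, the Euler characteristic is 5 − 10 + 5 = 0, which agrees with 1 − 1 + 0 = 0.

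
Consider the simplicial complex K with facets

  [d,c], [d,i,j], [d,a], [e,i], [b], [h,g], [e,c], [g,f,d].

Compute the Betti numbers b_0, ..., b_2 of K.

K has 10 vertices, 11 edges, 2 triangles.
rank ∂_0 = 0, rank ∂_1 = 8 ⇒ b_0 = 10 − 0 − 8 = 2; all invariant factors of ∂_1 are 1 so no torsion. So H_0 ≅ Z^2.
rank ∂_1 = 8, rank ∂_2 = 2 ⇒ b_1 = 11 − 8 − 2 = 1; all invariant factors of ∂_2 are 1 so no torsion. So H_1 ≅ Z.
rank ∂_2 = 2, rank ∂_3 = 0 ⇒ b_2 = 2 − 2 − 0 = 0. So H_2 ≅ 0.

b_0 = 2, b_1 = 1, b_2 = 0.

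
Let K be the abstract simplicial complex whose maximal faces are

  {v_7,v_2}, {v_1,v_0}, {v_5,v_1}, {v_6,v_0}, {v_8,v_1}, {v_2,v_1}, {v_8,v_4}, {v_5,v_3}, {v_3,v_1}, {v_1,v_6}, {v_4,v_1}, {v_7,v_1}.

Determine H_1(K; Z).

Take the total order v_0 < v_1 < v_2 < v_3 < v_4 < v_5 < v_6 < v_7 < v_8 on the vertex set. Then K (dimension 1) consists of the simplices:

  0-simplices (9): [v_0], [v_1], [v_2], [v_3], [v_4], [v_5], [v_6], [v_7], [v_8]
  1-simplices (12): [v_0,v_1], [v_0,v_6], [v_1,v_2], [v_1,v_3], [v_1,v_4], [v_1,v_5], [v_1,v_6], [v_1,v_7], [v_1,v_8], [v_2,v_7], [v_3,v_5], [v_4,v_8]

giving chain groups C_0 ≅ Z^9, C_1 ≅ Z^12.

The boundary map ∂_1: C_1 → C_0 sends each edge [p,q] (with p < q) to q − p. For instance
  ∂[v_3,v_5] = [v_5] − [v_3].
As a 9×12 matrix over Z this has rank 8, with invariant factors (1,1,1,1,1,1,1,1).

Reading off H_k = ker ∂_k / im ∂_{k+1}:

  H_1: rank ker ∂_1 − rank ∂_2 = (12 − 8) − 0 = 4, and there is no ∂_2, so H_1 = Z^4.

(K is a triangulation of a wedge of 4 circles.)

H_1 = Z^4.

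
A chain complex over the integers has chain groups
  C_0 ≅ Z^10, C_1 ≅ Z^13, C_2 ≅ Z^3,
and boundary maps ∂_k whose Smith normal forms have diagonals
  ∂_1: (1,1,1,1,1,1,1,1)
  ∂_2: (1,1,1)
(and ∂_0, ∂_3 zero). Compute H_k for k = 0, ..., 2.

H_0: b_0 = 10 − 0 − 8 = 2; torsion from ∂_1 factors > 1: none. So H_0 ≅ Z^2.
H_1: b_1 = 13 − 8 − 3 = 2; torsion from ∂_2 factors > 1: none. So H_1 ≅ Z^2.
H_2: b_2 = 3 − 3 − 0 = 0; torsion from ∂_3 factors > 1: none. So H_2 ≅ 0.

H_0 ≅ Z^2,  H_1 ≅ Z^2,  H_2 = 0.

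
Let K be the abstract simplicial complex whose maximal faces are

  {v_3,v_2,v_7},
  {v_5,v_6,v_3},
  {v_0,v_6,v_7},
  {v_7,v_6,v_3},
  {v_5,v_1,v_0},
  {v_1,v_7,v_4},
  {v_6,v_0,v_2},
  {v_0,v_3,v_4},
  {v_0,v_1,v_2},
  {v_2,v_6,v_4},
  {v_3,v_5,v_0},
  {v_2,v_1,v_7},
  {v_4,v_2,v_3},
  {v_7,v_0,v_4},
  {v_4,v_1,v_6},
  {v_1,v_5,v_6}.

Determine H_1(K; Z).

Take the total order v_0 < v_1 < v_2 < v_3 < v_4 < v_5 < v_6 < v_7 on the vertex set. Then K (dimension 2) consists of the simplices:

  0-simplices (8): [v_0], [v_1], [v_2], [v_3], [v_4], [v_5], [v_6], [v_7]
  1-simplices (24): (24 of them)
  2-simplices (16): (16 of them)

Hence C_0 ≅ Z^8, C_1 ≅ Z^24, C_2 ≅ Z^16.

∂_1: C_1 → C_0 maps an edge to its endpoints' difference, ∂[p,q] = q − p. For instance
  ∂[v_1,v_4] = [v_4] − [v_1].
The resulting 8×24 matrix has rank 7, and its Smith normal form has invariant factors (1,1,1,1,1,1,1).

The boundary map ∂_2: C_2 → C_1 maps a triangle to the signed sum of its edges. For instance
  ∂[v_3,v_6,v_7] = [v_6,v_7] − [v_3,v_7] + [v_3,v_6],
  ∂[v_0,v_1,v_2] = [v_1,v_2] − [v_0,v_2] + [v_0,v_1].
As a 24×16 matrix over Z this has rank 15, with invariant factors (1,1,1,1,1,1,1,1,1,1,1,1,1,1,1).

Reading off H_k = ker ∂_k / im ∂_{k+1}:

  H_1: rank ker ∂_1 − rank ∂_2 = (24 − 7) − 15 = 2, and the invariant factors of ∂_2 are all 1, so H_1 = Z^2.

H_1 ≅ Z^2.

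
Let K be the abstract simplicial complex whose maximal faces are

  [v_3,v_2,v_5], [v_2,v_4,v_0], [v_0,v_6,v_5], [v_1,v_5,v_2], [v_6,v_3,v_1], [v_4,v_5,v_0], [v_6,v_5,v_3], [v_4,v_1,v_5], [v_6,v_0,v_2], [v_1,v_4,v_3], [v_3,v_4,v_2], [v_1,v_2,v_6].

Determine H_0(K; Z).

We work with the vertex ordering v_0 < v_1 < v_2 < v_3 < v_4 < v_5 < v_6. The simplices of K, each written with vertices in increasing order, are:

  0-simplices (7): [v_0], [v_1], [v_2], [v_3], [v_4], [v_5], [v_6]
  1-simplices (18): (18 of them)
  2-simplices (12): (12 of them)

so the chain groups are C_0 ≅ Z^7, C_1 ≅ Z^18, C_2 ≅ Z^12.

Boundary ∂_1: C_1 → C_0 maps an edge to its endpoints' difference, ∂[p,q] = q − p. For instance
  ∂[v_5,v_6] = [v_6] − [v_5].
This gives a 7×18 integer matrix of rank 6; reducing to Smith normal form yields diagonal entries (1,1,1,1,1,1).

The boundary map ∂_2: C_2 → C_1 maps a triangle to the signed sum of its edges. For instance
  ∂[v_2,v_3,v_4] = [v_3,v_4] − [v_2,v_4] + [v_2,v_3],
  ∂[v_0,v_2,v_6] = [v_2,v_6] − [v_0,v_6] + [v_0,v_2].
This gives a 18×12 integer matrix of rank 12; reducing to Smith normal form yields diagonal entries (1,1,1,1,1,1,1,1,1,1,1,2).

From H_k ≅ ker(∂_k) / im(∂_{k+1}) we obtain:

  H_0: rank C_0 − rank ∂_1 = 7 − 6 = 1, and the invariant factors of ∂_1 are all 1, so H_0 = Z.

H_0 ≅ Z.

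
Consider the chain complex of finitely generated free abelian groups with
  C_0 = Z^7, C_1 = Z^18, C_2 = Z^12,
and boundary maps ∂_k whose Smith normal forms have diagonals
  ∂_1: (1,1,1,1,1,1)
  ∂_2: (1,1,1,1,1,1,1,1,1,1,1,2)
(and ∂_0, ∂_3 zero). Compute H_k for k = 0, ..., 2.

H_0: b_0 = 7 − 0 − 6 = 1; torsion from ∂_1 factors > 1: none. So H_0 ≅ Z.
H_1: b_1 = 18 − 6 − 12 = 0; torsion from ∂_2 factors > 1: [2]. So H_1 ≅ Z/2.
H_2: b_2 = 12 − 12 − 0 = 0; torsion from ∂_3 factors > 1: none. So H_2 ≅ 0.

H_0 ≅ Z,  H_1 ≅ Z/2,  H_2 = 0.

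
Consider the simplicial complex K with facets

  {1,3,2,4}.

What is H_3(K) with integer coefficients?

Take the total order 1 < 2 < 3 < 4 on the vertex set. Then K (dimension 3) consists of the simplices:

  0-simplices (4): [1], [2], [3], [4]
  1-simplices (6): [1,2], [1,3], [1,4], [2,3], [2,4], [3,4]
  2-simplices (4): [1,2,3], [1,2,4], [1,3,4], [2,3,4]
  3-simplices (1): [1,2,3,4]

giving chain groups C_0 ≅ Z^4, C_1 ≅ Z^6, C_2 ≅ Z^4, C_3 ≅ Z^1.

The boundary map ∂_1: C_1 → C_0 maps an edge to its endpoints' difference, ∂[p,q] = q − p. For instance
  ∂[1,4] = [4] − [1].
The resulting 4×6 matrix has rank 3, and its Smith normal form has invariant factors (1,1,1).

The boundary map ∂_2: C_2 → C_1 sends each 2-simplex [p,q,r] to [q,r] − [p,r] + [p,q]. For instance
  ∂[2,3,4] = [3,4] − [2,4] + [2,3],
  ∂[1,2,3] = [2,3] − [1,3] + [1,2].
The resulting 6×4 matrix has rank 3, and its Smith normal form has invariant factors (1,1,1).

The boundary map ∂_3: C_3 → C_2 sends each 3-simplex σ to the alternating sum Σ_i (−1)^i (σ with its i-th vertex removed). For instance
  ∂[1,2,3,4] = [2,3,4] − [1,3,4] + [1,2,4] − [1,2,3].
This gives a 4×1 integer matrix of rank 1; reducing to Smith normal form yields diagonal entries (1).

Computing H_k = (kernel of ∂_k) / (image of ∂_{k+1}):

  H_3: rank ker ∂_3 − rank ∂_4 = (1 − 1) − 0 = 0, and there is no ∂_4, so H_3 = 0.

(K is a triangulation of the 3-simplex.)

H_3 = 0.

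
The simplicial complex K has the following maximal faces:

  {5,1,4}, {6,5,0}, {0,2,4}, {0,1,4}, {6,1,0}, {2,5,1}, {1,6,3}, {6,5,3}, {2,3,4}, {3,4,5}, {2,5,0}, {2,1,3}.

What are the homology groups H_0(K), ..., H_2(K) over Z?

K has 7 vertices, 18 edges, 12 triangles.
rank ∂_0 = 0, rank ∂_1 = 6 ⇒ b_0 = 7 − 0 − 6 = 1; all invariant factors of ∂_1 are 1 so no torsion. So H_0 = Z.
rank ∂_1 = 6, rank ∂_2 = 12 ⇒ b_1 = 18 − 6 − 12 = 0; ∂_2 has invariant factor(s) [2] giving torsion. So H_1 = Z_2.
rank ∂_2 = 12, rank ∂_3 = 0 ⇒ b_2 = 12 − 12 − 0 = 0. So H_2 = 0.

H_0 = Z,  H_1 = Z_2,  H_2 = 0.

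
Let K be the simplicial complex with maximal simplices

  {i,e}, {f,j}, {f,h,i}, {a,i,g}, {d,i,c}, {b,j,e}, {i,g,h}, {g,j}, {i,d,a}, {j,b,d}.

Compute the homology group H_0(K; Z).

Order the vertices as a < b < c < d < e < f < g < h < i < j. Listing each simplex with vertices in this order, K has dimension 2 with simplices:

  0-simplices (10): a, b, c, d, e, f, g, h, i, j
  1-simplices (19): ad, ag, ai, bd, be, bj, cd, ci, di, dj, ei, ej, fh, fi, fj, gh, gi, gj, hi
  2-simplices (7): adi, agi, bdj, bej, cdi, fhi, ghi

Hence C_0 ≅ Z^10, C_1 ≅ Z^19, C_2 ≅ Z^7.

The boundary map ∂_1: C_1 → C_0 maps an edge to its endpoints' difference, ∂[p,q] = q − p.
As a 10×19 matrix over Z this has rank 9, with invariant factors (1,1,1,1,1,1,1,1,1).

∂_2: C_2 → C_1 maps a triangle to the signed sum of its edges. For instance
  ∂agi = gi − ai + ag,
  ∂bej = ej − bj + be.
As a 19×7 matrix over Z this has rank 7, with invariant factors (1,1,1,1,1,1,1).

Now H_k = ker ∂_k / im ∂_{k+1}, so:

  H_0: rank C_0 − rank ∂_1 = 10 − 9 = 1, and the invariant factors of ∂_1 are all 1, so H_0 ≅ Z.

H_0 = Z.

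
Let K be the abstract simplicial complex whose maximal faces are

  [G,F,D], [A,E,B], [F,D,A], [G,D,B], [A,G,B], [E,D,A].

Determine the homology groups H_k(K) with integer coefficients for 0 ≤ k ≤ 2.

H_0 = Z,  H_1 = Z,  H_2 = 0.

Order the vertices as A < B < D < E < F < G. Listing each simplex with vertices in this order, K has dimension 2 with simplices:

  0-simplices (6): A, B, D, E, F, G
  1-simplices (12): AB, AD, AE, AF, AG, BD, BE, BG, DE, DF, DG, FG
  2-simplices (6): ABE, ABG, ADE, ADF, BDG, DFG

so the chain groups are C_0 ≅ Z^6, C_1 ≅ Z^12, C_2 ≅ Z^6.

The boundary map ∂_1: C_1 → C_0 sends each edge [p,q] (with p < q) to q − p. For instance
  ∂DF = F − D.
This gives a 6×12 integer matrix of rank 5; reducing to Smith normal form yields diagonal entries (1,1,1,1,1).

The boundary map ∂_2: C_2 → C_1 sends each 2-simplex [p,q,r] to [q,r] − [p,r] + [p,q]. For instance
  ∂ADE = DE − AE + AD,
  ∂BDG = DG − BG + BD.
The resulting 12×6 matrix has rank 6, and its Smith normal form has invariant factors (1,1,1,1,1,1).

Now H_k = ker ∂_k / im ∂_{k+1}, so:

  H_0: rank C_0 − rank ∂_1 = 6 − 5 = 1, and the invariant factors of ∂_1 are all 1, so H_0 ≅ Z.
  H_1: rank ker ∂_1 − rank ∂_2 = (12 − 5) − 6 = 1, and the invariant factors of ∂_2 are all 1, so H_1 ≅ Z.
  H_2: rank ker ∂_2 − rank ∂_3 = (6 − 6) − 0 = 0, and there is no ∂_3, so H_2 ≅ 0.

As a check, the Euler characteristic is 6 − 12 + 6 = 0, which agrees with 1 − 1 + 0 = 0.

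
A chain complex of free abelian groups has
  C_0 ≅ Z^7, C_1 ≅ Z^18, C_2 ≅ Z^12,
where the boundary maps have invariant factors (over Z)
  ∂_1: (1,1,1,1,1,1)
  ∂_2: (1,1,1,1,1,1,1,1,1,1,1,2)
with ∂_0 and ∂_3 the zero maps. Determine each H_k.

H_0 ≅ Z,  H_1 ≅ Z/2,  H_2 = 0.

H_0: b_0 = 7 − 0 − 6 = 1; torsion from ∂_1 factors > 1: none. So H_0 ≅ Z.
H_1: b_1 = 18 − 6 − 12 = 0; torsion from ∂_2 factors > 1: [2]. So H_1 ≅ Z/2.
H_2: b_2 = 12 − 12 − 0 = 0; torsion from ∂_3 factors > 1: none. So H_2 ≅ 0.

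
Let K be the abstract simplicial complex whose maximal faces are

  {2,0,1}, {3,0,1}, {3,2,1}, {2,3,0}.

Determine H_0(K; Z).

H_0 ≅ Z.

Fix the vertex order 0 < 1 < 2 < 3 and write every simplex with vertices in increasing order. Then dim K = 2 and the simplices of K are:

  0-simplices (4): [0], [1], [2], [3]
  1-simplices (6): [0,1], [0,2], [0,3], [1,2], [1,3], [2,3]
  2-simplices (4): [0,1,2], [0,1,3], [0,2,3], [1,2,3]

Hence C_0 ≅ Z^4, C_1 ≅ Z^6, C_2 ≅ Z^4.

Boundary ∂_1: C_1 → C_0 sends each edge [p,q] (with p < q) to q − p.
The resulting 4×6 matrix has rank 3, and its Smith normal form has invariant factors (1,1,1).

∂_2: C_2 → C_1 maps a triangle to the signed sum of its edges. For instance
  ∂[0,1,2] = [1,2] − [0,2] + [0,1],
  ∂[0,2,3] = [2,3] − [0,3] + [0,2].
The 6×4 boundary matrix has rank 3 and Smith normal form diag(1,1,1).

Now H_k = ker ∂_k / im ∂_{k+1}, so:

  H_0: rank C_0 − rank ∂_1 = 4 − 3 = 1, and the invariant factors of ∂_1 are all 1, so H_0 = Z.

(K is a triangulation of the 2-sphere S^2.)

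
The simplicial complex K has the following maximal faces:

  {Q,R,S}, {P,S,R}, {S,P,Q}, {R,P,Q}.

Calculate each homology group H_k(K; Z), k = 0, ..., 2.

H_0 = Z,  H_1 = 0,  H_2 = Z.

We work with the vertex ordering P < Q < R < S. The simplices of K, each written with vertices in increasing order, are:

  0-simplices (4): P, Q, R, S
  1-simplices (6): PQ, PR, PS, QR, QS, RS
  2-simplices (4): PQR, PQS, PRS, QRS

giving chain groups C_0 ≅ Z^4, C_1 ≅ Z^6, C_2 ≅ Z^4.

The boundary map ∂_1: C_1 → C_0 maps an edge to its endpoints' difference, ∂[p,q] = q − p. For instance
  ∂PR = R − P.
As a 4×6 matrix over Z this has rank 3, with invariant factors (1,1,1).

∂_2: C_2 → C_1 sends each 2-simplex [p,q,r] to [q,r] − [p,r] + [p,q]. For instance
  ∂PRS = RS − PS + PR,
  ∂PQR = QR − PR + PQ.
The 6×4 boundary matrix has rank 3 and Smith normal form diag(1,1,1).

Reading off H_k = ker ∂_k / im ∂_{k+1}:

  H_0: rank C_0 − rank ∂_1 = 4 − 3 = 1, and the invariant factors of ∂_1 are all 1, so H_0 = Z.
  H_1: rank ker ∂_1 − rank ∂_2 = (6 − 3) − 3 = 0, and the invariant factors of ∂_2 are all 1, so H_1 = 0.
  H_2: rank ker ∂_2 − rank ∂_3 = (4 − 3) − 0 = 1, and there is no ∂_3, so H_2 = Z.

As a check, the Euler characteristic is 4 − 6 + 4 = 2, which agrees with 1 − 0 + 1 = 2.
(K is a triangulation of the 2-sphere S^2.)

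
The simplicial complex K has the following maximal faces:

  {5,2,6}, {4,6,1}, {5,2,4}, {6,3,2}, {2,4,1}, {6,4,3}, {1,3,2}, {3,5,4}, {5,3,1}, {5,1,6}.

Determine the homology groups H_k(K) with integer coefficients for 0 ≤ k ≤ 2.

H_0 ≅ Z,  H_1 ≅ Z/2,  H_2 = 0.

Order the vertices as 1 < 2 < 3 < 4 < 5 < 6. Listing each simplex with vertices in this order, K has dimension 2 with simplices:

  0-simplices (6): [1], [2], [3], [4], [5], [6]
  1-simplices (15): [1,2], [1,3], [1,4], [1,5], [1,6], [2,3], [2,4], [2,5], [2,6], [3,4], [3,5], [3,6], [4,5], [4,6], [5,6]
  2-simplices (10): [1,2,3], [1,2,4], [1,3,5], [1,4,6], [1,5,6], [2,3,6], [2,4,5], [2,5,6], [3,4,5], [3,4,6]

Hence C_0 ≅ Z^6, C_1 ≅ Z^15, C_2 ≅ Z^10.

∂_1: C_1 → C_0 is given by ∂[p,q] = [q] − [p]. For instance
  ∂[1,4] = [4] − [1].
As a 6×15 matrix over Z this has rank 5, with invariant factors (1,1,1,1,1).

The boundary map ∂_2: C_2 → C_1 sends each 2-simplex [p,q,r] to [q,r] − [p,r] + [p,q]. For instance
  ∂[3,4,6] = [4,6] − [3,6] + [3,4],
  ∂[1,2,3] = [2,3] − [1,3] + [1,2].
The resulting 15×10 matrix has rank 10, and its Smith normal form has invariant factors (1,1,1,1,1,1,1,1,1,2).

Computing H_k = (kernel of ∂_k) / (image of ∂_{k+1}):

  H_0: rank C_0 − rank ∂_1 = 6 − 5 = 1, and the invariant factors of ∂_1 are all 1, so H_0 = Z.
  H_1: rank ker ∂_1 − rank ∂_2 = (15 − 5) − 10 = 0, and ∂_2 has invariant factor 2 > 1, so H_1 = Z/2.
  H_2: rank ker ∂_2 − rank ∂_3 = (10 − 10) − 0 = 0, and there is no ∂_3, so H_2 = 0.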